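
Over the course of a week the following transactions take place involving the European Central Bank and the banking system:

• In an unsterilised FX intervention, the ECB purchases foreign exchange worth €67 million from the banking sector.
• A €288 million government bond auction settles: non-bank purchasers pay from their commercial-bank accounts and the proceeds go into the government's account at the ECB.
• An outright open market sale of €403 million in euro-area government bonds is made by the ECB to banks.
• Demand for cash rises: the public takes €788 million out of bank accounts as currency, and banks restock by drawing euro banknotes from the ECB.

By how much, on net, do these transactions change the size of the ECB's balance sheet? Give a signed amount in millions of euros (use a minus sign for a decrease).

-€336 million

FX purchase €67 million: an ECB asset is acquired → +€67M.
Government account inflow €288 million: only the composition of liabilities changes → 0.
OMO sale (to banks) €403 million: an ECB asset is shed → −€403M.
Currency withdrawal €788 million: only the composition of liabilities changes → 0.
Net: 67 + 0 − 403 + 0 = -€336 million.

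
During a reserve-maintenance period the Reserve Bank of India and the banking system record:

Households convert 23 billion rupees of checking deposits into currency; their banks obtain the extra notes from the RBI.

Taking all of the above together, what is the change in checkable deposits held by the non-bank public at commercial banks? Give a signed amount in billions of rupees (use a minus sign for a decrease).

RBI balance sheet:
  Assets:      no change
  Liabilities: Bank reserves −23B, Currency in circulation +23B
Commercial banking system:
  Assets:      Reserves at CB −23B
  Liabilities: Checkable deposits −23B
So the change in checkable deposits held by the non-bank public at commercial banks is -23 billion.

-23 billion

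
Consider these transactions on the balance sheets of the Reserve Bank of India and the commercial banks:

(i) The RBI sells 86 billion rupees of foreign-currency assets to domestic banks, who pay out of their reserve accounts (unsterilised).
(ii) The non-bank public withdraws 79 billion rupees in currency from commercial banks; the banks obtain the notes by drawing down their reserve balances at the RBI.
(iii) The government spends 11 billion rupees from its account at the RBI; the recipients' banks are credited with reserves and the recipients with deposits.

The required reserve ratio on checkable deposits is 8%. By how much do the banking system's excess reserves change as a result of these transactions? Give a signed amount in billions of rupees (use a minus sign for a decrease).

FX sale 86 billion rupees: reserves −86B, deposits 0.
Currency withdrawal 79 billion rupees: reserves −79B, deposits −79B.
Government spending 11 billion rupees: reserves +11B, deposits +11B.
Totals: Δreserves = −154B, Δdeposits = −68B.
Δrequired reserves = 8% × −68B = −5.44B.
Δexcess reserves = Δreserves − Δrequired = −154B − (−5.44B) = -148.56 billion.

-148.56 billion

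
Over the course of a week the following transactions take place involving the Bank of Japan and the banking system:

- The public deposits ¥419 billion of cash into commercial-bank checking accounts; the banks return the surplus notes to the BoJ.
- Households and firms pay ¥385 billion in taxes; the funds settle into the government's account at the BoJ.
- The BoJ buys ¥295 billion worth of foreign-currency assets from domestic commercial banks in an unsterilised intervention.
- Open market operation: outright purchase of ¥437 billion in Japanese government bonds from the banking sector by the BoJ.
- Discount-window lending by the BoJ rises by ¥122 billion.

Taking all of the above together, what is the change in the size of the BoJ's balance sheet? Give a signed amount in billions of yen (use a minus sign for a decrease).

Currency deposit ¥419 billion: only the composition of liabilities changes → 0.
Government account inflow ¥385 billion: only the composition of liabilities changes → 0.
FX purchase ¥295 billion: a BoJ asset is acquired → +¥295B.
OMO purchase (from banks) ¥437 billion: a BoJ asset is acquired → +¥437B.
Discount-window loan ¥122 billion: a BoJ asset is acquired → +¥122B.
Net: 0 + 0 + 295 + 437 + 122 = +¥854 billion.

+¥854 billion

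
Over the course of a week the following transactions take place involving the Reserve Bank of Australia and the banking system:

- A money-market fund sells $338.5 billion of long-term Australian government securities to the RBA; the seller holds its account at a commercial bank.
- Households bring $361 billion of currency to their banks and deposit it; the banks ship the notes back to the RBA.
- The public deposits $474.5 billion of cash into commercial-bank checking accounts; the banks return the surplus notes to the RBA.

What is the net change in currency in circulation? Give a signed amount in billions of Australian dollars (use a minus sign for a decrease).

-$835.5 billion

Asset purchase (from non-banks) $338.5 billion: no currency enters or leaves circulation → 0.
Currency deposit $361 billion: notes return to the central bank → −$361B.
Currency deposit $474.5 billion: notes return to the central bank → −$474.5B.
Net: 0 − 361 − 474.5 = -$835.5 billion.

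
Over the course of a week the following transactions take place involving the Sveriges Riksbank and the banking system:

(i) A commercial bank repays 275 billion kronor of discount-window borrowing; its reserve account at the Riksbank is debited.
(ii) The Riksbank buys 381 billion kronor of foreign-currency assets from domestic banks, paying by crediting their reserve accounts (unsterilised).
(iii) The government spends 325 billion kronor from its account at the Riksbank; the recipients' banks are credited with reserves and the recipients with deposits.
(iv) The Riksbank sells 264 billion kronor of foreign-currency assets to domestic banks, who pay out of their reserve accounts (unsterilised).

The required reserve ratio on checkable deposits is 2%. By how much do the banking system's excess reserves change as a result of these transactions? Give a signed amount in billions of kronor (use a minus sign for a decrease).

+160.5 billion

Discount-window repayment 275 billion kronor: reserves −275B, deposits 0.
FX purchase 381 billion kronor: reserves +381B, deposits 0.
Government spending 325 billion kronor: reserves +325B, deposits +325B.
FX sale 264 billion kronor: reserves −264B, deposits 0.
Totals: Δreserves = +167B, Δdeposits = +325B.
Δrequired reserves = 2% × +325B = +6.5B.
Δexcess reserves = Δreserves − Δrequired = +167B − (+6.5B) = +160.5 billion.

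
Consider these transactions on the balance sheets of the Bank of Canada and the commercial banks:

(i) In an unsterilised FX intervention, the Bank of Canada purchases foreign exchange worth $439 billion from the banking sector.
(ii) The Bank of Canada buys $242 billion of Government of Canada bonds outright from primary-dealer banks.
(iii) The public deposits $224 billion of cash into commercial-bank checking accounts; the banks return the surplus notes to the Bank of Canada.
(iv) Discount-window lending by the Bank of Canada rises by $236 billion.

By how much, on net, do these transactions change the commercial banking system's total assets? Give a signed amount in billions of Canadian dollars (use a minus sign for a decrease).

+$460 billion

Bank of Canada balance sheet:
  Assets:      Securities +$242B, Loans to banks +$236B, Foreign assets +$439B
  Liabilities: Bank reserves +$1141B, Currency in circulation −$224B
Commercial banking system:
  Assets:      Reserves at CB +$1141B, Securities −$242B, Foreign assets −$439B
  Liabilities: Checkable deposits +$224B, Borrowings from CB +$236B
Change in total bank assets = +$460 billion.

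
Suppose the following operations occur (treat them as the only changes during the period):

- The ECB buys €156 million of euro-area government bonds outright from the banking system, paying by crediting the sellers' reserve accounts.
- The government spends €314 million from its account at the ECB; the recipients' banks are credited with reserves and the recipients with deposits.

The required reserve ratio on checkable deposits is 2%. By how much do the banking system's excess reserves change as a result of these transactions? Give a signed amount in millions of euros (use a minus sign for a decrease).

OMO purchase (from banks) €156 million: reserves +€156M, deposits 0.
Government spending €314 million: reserves +€314M, deposits +€314M.
Totals: Δreserves = +€470M, Δdeposits = +€314M.
Δrequired reserves = 2% × +€314M = +€6.28M.
Δexcess reserves = Δreserves − Δrequired = +€470M − (+€6.28M) = +€463.72 million.

+€463.72 million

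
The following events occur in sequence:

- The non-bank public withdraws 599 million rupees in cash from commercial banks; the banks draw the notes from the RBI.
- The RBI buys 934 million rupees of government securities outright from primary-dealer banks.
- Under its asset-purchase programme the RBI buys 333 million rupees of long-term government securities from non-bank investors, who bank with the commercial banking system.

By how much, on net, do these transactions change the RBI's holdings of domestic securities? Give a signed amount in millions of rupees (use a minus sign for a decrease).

+1267 million

RBI balance sheet:
  Assets:      Securities +1267M
  Liabilities: Bank reserves +668M, Currency in circulation +599M
So the change in the RBI's holdings of domestic securities is +1267 million.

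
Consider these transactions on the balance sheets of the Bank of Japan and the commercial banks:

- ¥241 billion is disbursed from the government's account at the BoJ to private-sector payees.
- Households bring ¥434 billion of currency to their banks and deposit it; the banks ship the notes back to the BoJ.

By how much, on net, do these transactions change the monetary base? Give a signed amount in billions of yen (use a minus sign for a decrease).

+¥241 billion

Government spending ¥241 billion: a non-base liability converts back to reserves → +¥241B.
Currency deposit ¥434 billion: just a shift between currency and reserves — both are base money → 0.
Net: 241 + 0 = +¥241 billion.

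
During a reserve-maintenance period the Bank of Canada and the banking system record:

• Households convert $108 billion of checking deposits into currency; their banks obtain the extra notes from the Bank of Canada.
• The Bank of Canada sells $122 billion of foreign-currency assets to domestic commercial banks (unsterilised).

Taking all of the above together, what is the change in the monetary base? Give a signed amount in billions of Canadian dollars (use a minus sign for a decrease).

Currency withdrawal $108 billion: just a shift between currency and reserves — both are base money → 0.
FX sale $122 billion: Bank of Canada balance sheet contracts → −$122B.
Net: 0 − 122 = -$122 billion.

-$122 billion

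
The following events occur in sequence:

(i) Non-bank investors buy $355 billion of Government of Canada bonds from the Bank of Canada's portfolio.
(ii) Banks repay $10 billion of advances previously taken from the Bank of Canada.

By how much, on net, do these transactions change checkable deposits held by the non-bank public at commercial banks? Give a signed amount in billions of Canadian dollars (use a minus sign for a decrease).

-$355 billion

Bank of Canada balance sheet:
  Assets:      Securities −$355B, Loans to banks −$10B
  Liabilities: Bank reserves −$365B
Commercial banking system:
  Assets:      Reserves at CB −$365B
  Liabilities: Checkable deposits −$355B, Borrowings from CB −$10B
So the change in checkable deposits held by the non-bank public at commercial banks is -$355 billion.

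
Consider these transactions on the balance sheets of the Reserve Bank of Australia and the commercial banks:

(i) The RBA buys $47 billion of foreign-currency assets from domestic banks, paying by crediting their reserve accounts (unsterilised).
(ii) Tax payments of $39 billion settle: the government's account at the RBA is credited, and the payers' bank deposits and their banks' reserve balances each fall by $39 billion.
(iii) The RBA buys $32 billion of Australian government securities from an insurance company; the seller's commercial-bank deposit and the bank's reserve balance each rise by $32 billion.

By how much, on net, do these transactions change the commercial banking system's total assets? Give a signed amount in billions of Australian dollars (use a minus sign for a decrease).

FX purchase $47 billion: just an asset swap on bank balance sheets → 0.
Government account inflow $39 billion: bank balance sheets shrink → −$39B.
Asset purchase (from non-banks) $32 billion: bank balance sheets expand → +$32B.
Net: 0 − 39 + 32 = -$7 billion.

-$7 billion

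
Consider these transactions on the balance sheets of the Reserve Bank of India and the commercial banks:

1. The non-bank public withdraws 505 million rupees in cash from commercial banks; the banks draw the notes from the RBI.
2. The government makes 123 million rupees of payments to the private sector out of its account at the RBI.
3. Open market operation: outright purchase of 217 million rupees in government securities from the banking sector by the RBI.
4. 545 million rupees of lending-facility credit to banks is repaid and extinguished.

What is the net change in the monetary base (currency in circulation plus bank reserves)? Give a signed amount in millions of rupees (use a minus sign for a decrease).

-205 million

Currency withdrawal 505 million rupees: just a shift between currency and reserves — both are base money → 0.
Government spending 123 million rupees: a non-base liability converts back to reserves → +123M.
OMO purchase (from banks) 217 million rupees: RBI balance sheet expands → +217M.
Discount-window repayment 545 million rupees: RBI balance sheet contracts → −545M.
Net: 0 + 123 + 217 − 545 = -205 million.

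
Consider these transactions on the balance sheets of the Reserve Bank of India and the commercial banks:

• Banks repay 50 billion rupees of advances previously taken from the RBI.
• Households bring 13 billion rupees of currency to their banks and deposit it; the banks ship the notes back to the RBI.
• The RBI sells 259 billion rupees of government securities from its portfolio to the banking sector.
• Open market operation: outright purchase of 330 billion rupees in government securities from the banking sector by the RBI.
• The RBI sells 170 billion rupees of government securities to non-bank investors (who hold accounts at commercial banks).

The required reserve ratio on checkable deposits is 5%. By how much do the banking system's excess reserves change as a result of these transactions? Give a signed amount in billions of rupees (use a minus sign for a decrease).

-128.15 billion

Discount-window repayment 50 billion rupees: reserves −50B, deposits 0.
Currency deposit 13 billion rupees: reserves +13B, deposits +13B.
OMO sale (to banks) 259 billion rupees: reserves −259B, deposits 0.
OMO purchase (from banks) 330 billion rupees: reserves +330B, deposits 0.
Asset sale (to non-banks) 170 billion rupees: reserves −170B, deposits −170B.
Totals: Δreserves = −136B, Δdeposits = −157B.
Δrequired reserves = 5% × −157B = −7.85B.
Δexcess reserves = Δreserves − Δrequired = −136B − (−7.85B) = -128.15 billion.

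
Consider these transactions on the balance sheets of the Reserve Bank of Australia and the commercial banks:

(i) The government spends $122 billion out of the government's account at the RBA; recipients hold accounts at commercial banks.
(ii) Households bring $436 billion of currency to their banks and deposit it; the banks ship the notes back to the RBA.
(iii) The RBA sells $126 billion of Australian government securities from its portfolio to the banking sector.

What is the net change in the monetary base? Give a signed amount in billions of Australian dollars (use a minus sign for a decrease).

RBA balance sheet:
  Assets:      Securities −$126B
  Liabilities: Bank reserves +$432B, Currency in circulation −$436B, Government deposits −$122B
Commercial banking system:
  Assets:      Reserves at CB +$432B, Securities +$126B
  Liabilities: Checkable deposits +$558B
Monetary base = currency + reserves: −$436B + (+$432B) = -$4 billion.

-$4 billion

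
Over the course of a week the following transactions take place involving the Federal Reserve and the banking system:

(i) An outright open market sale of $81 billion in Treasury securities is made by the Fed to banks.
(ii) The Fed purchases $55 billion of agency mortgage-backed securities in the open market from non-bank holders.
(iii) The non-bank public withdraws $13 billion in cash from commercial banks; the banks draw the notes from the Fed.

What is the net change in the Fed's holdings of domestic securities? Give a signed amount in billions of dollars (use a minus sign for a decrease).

-$26 billion

Fed balance sheet:
  Assets:      Securities −$26B
  Liabilities: Bank reserves −$39B, Currency in circulation +$13B
So the change in the Fed's holdings of domestic securities is -$26 billion.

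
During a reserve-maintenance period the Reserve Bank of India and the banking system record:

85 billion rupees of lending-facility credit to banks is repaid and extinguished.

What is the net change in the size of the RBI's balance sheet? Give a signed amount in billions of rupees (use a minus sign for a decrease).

-85 billion

RBI balance sheet:
  Assets:      Loans to banks −85B
  Liabilities: Bank reserves −85B
Change in total RBI assets = -85 billion.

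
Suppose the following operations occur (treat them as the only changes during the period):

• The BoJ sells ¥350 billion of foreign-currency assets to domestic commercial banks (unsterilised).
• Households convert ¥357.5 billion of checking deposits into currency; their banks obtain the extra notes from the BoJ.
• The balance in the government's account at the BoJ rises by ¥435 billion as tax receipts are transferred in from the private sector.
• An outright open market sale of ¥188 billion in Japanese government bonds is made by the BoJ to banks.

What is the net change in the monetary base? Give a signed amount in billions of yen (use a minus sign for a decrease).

BoJ balance sheet:
  Assets:      Securities −¥188B, Foreign assets −¥350B
  Liabilities: Bank reserves −¥1330.5B, Currency in circulation +¥357.5B, Government deposits +¥435B
Monetary base = currency + reserves: +¥357.5B + (−¥1330.5B) = -¥973 billion.

-¥973 billion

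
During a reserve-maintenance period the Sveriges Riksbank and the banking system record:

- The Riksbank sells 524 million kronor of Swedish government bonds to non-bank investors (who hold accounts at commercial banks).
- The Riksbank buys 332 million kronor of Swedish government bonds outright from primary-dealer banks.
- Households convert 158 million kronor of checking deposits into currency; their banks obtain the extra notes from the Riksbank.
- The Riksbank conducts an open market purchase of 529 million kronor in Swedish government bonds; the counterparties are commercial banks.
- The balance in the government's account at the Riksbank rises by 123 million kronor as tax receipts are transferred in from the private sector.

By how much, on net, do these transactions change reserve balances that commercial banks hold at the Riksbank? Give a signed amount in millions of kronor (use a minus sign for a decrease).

+56 million

Riksbank balance sheet:
  Assets:      Securities +337M
  Liabilities: Bank reserves +56M, Currency in circulation +158M, Government deposits +123M
Commercial banking system:
  Assets:      Reserves at CB +56M, Securities −861M
  Liabilities: Checkable deposits −805M
So the change in reserve balances that commercial banks hold at the Riksbank is +56 million.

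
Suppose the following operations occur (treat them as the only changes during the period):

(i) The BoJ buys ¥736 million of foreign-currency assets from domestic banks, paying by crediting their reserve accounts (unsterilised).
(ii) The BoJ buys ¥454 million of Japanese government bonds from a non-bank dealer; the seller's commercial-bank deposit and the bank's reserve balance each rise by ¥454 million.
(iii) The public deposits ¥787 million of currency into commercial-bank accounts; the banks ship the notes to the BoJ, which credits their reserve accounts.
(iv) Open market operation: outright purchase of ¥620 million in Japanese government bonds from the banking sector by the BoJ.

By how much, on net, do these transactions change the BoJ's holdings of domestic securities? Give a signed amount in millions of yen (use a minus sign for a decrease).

FX purchase ¥736 million: the BoJ's securities portfolio is untouched → 0.
Asset purchase (from non-banks) ¥454 million: securities added to the BoJ's portfolio → +¥454M.
Currency deposit ¥787 million: the BoJ's securities portfolio is untouched → 0.
OMO purchase (from banks) ¥620 million: securities added to the BoJ's portfolio → +¥620M.
Net: 0 + 454 + 0 + 620 = +¥1074 million.

+¥1074 million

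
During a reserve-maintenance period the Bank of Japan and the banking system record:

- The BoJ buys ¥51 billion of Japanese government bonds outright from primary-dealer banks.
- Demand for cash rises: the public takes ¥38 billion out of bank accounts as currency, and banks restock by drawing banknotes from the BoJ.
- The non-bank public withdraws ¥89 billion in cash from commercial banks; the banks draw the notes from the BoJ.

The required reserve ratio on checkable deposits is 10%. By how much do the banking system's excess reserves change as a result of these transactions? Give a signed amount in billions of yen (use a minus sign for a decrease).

OMO purchase (from banks) ¥51 billion: reserves +¥51B, deposits 0.
Currency withdrawal ¥38 billion: reserves −¥38B, deposits −¥38B.
Currency withdrawal ¥89 billion: reserves −¥89B, deposits −¥89B.
Totals: Δreserves = −¥76B, Δdeposits = −¥127B.
Δrequired reserves = 10% × −¥127B = −¥12.7B.
Δexcess reserves = Δreserves − Δrequired = −¥76B − (−¥12.7B) = -¥63.3 billion.

-¥63.3 billion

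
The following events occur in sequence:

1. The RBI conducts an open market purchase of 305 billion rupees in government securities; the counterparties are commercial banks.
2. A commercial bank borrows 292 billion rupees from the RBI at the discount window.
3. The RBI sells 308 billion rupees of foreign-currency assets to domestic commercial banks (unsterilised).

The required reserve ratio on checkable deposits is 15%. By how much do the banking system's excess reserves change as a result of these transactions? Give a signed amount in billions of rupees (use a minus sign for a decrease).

+289 billion

OMO purchase (from banks) 305 billion rupees: reserves +305B, deposits 0.
Discount-window loan 292 billion rupees: reserves +292B, deposits 0.
FX sale 308 billion rupees: reserves −308B, deposits 0.
Totals: Δreserves = +289B, Δdeposits = 0.
Δrequired reserves = 15% × 0 = 0.
Δexcess reserves = Δreserves − Δrequired = +289B − (0) = +289 billion.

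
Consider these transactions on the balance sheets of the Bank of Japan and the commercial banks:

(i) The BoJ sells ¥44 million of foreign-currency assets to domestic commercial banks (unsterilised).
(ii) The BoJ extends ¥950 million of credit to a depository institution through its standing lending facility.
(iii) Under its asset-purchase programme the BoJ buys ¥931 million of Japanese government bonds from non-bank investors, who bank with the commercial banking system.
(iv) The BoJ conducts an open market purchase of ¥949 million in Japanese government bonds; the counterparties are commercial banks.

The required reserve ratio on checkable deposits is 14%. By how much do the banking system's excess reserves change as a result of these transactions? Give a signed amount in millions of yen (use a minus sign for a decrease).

FX sale ¥44 million: reserves −¥44M, deposits 0.
Discount-window loan ¥950 million: reserves +¥950M, deposits 0.
Asset purchase (from non-banks) ¥931 million: reserves +¥931M, deposits +¥931M.
OMO purchase (from banks) ¥949 million: reserves +¥949M, deposits 0.
Totals: Δreserves = +¥2786M, Δdeposits = +¥931M.
Δrequired reserves = 14% × +¥931M = +¥130.34M.
Δexcess reserves = Δreserves − Δrequired = +¥2786M − (+¥130.34M) = +¥2655.66 million.

+¥2655.66 million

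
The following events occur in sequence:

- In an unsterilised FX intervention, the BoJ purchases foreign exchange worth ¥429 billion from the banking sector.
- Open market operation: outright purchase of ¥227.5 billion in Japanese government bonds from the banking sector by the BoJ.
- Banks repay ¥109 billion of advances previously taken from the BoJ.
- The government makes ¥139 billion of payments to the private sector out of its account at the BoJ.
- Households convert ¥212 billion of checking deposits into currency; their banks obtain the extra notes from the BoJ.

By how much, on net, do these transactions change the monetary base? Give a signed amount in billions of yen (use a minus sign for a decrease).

FX purchase ¥429 billion: BoJ balance sheet expands → +¥429B.
OMO purchase (from banks) ¥227.5 billion: BoJ balance sheet expands → +¥227.5B.
Discount-window repayment ¥109 billion: BoJ balance sheet contracts → −¥109B.
Government spending ¥139 billion: a non-base liability converts back to reserves → +¥139B.
Currency withdrawal ¥212 billion: just a shift between currency and reserves — both are base money → 0.
Net: 429 + 227.5 − 109 + 139 + 0 = +¥686.5 billion.

+¥686.5 billion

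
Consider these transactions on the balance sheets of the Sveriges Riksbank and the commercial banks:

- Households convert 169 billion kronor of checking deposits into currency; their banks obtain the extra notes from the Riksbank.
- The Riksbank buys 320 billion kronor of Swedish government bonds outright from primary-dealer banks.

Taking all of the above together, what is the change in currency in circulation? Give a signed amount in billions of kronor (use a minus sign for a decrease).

+169 billion

Currency withdrawal 169 billion kronor: notes leave the central bank → +169B.
OMO purchase (from banks) 320 billion kronor: no currency enters or leaves circulation → 0.
Net: 169 + 0 = +169 billion.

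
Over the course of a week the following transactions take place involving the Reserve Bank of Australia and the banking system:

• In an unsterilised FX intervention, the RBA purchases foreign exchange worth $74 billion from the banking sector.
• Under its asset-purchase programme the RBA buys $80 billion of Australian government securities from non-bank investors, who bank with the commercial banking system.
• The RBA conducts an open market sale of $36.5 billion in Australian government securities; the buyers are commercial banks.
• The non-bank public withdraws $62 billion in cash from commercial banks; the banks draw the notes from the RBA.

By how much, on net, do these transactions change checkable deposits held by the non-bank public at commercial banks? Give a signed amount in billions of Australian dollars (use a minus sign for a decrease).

+$18 billion

FX purchase $74 billion: the counterparty is a bank, so public deposits are unchanged → 0.
Asset purchase (from non-banks) $80 billion: non-bank counterparties' bank balances rise → +$80B.
OMO sale (to banks) $36.5 billion: the counterparty is a bank, so public deposits are unchanged → 0.
Currency withdrawal $62 billion: non-bank counterparties' bank balances fall → −$62B.
Net: 0 + 80 + 0 − 62 = +$18 billion.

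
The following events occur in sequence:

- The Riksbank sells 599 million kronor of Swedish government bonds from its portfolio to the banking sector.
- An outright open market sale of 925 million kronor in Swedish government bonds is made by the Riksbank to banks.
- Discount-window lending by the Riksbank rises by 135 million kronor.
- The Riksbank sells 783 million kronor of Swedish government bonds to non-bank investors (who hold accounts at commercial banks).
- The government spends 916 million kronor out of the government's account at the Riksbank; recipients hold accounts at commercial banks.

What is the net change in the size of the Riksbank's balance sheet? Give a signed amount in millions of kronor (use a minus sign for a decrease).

Riksbank balance sheet:
  Assets:      Securities −2307M, Loans to banks +135M
  Liabilities: Bank reserves −1256M, Government deposits −916M
Change in total Riksbank assets = -2172 million.

-2172 million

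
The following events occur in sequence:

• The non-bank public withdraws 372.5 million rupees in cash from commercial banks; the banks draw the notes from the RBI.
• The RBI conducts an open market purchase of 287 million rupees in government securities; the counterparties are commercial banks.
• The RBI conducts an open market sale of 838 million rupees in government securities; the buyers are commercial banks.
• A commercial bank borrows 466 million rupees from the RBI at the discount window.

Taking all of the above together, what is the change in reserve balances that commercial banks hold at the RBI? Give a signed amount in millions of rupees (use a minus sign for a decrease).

RBI balance sheet:
  Assets:      Securities −551M, Loans to banks +466M
  Liabilities: Bank reserves −457.5M, Currency in circulation +372.5M
Commercial banking system:
  Assets:      Reserves at CB −457.5M, Securities +551M
  Liabilities: Checkable deposits −372.5M, Borrowings from CB +466M
So the change in reserve balances that commercial banks hold at the RBI is -457.5 million.

-457.5 million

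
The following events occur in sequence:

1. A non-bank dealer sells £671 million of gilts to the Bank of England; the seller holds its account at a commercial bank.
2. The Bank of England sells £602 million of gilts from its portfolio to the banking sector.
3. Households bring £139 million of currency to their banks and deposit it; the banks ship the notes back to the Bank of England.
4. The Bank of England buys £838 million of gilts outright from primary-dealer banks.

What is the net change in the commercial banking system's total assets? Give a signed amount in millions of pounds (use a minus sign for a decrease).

+£810 million

Asset purchase (from non-banks) £671 million: bank balance sheets expand → +£671M.
OMO sale (to banks) £602 million: just an asset swap on bank balance sheets → 0.
Currency deposit £139 million: bank balance sheets expand → +£139M.
OMO purchase (from banks) £838 million: just an asset swap on bank balance sheets → 0.
Net: 671 + 0 + 139 + 0 = +£810 million.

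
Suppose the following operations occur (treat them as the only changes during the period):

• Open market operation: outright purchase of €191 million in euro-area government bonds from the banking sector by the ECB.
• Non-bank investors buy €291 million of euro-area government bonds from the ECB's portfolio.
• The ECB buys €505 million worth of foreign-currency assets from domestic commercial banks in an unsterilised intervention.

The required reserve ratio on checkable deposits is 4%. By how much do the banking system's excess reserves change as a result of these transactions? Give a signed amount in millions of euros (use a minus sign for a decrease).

OMO purchase (from banks) €191 million: reserves +€191M, deposits 0.
Asset sale (to non-banks) €291 million: reserves −€291M, deposits −€291M.
FX purchase €505 million: reserves +€505M, deposits 0.
Totals: Δreserves = +€405M, Δdeposits = −€291M.
Δrequired reserves = 4% × −€291M = −€11.64M.
Δexcess reserves = Δreserves − Δrequired = +€405M − (−€11.64M) = +€416.64 million.

+€416.64 million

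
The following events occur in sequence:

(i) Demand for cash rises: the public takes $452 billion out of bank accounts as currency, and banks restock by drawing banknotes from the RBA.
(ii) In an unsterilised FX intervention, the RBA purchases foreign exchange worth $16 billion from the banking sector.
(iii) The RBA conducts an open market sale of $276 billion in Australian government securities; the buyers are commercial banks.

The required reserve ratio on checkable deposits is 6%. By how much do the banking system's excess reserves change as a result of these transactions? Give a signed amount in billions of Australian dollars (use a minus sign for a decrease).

Currency withdrawal $452 billion: reserves −$452B, deposits −$452B.
FX purchase $16 billion: reserves +$16B, deposits 0.
OMO sale (to banks) $276 billion: reserves −$276B, deposits 0.
Totals: Δreserves = −$712B, Δdeposits = −$452B.
Δrequired reserves = 6% × −$452B = −$27.12B.
Δexcess reserves = Δreserves − Δrequired = −$712B − (−$27.12B) = -$684.88 billion.

-$684.88 billion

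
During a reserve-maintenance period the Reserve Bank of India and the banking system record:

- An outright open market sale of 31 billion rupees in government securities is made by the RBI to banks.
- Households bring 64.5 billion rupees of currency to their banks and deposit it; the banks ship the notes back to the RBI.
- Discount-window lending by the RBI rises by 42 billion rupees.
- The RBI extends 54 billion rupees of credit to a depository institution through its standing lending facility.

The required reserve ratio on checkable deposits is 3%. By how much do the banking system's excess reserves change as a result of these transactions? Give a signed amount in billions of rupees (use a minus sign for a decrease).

OMO sale (to banks) 31 billion rupees: reserves −31B, deposits 0.
Currency deposit 64.5 billion rupees: reserves +64.5B, deposits +64.5B.
Discount-window loan 42 billion rupees: reserves +42B, deposits 0.
Discount-window loan 54 billion rupees: reserves +54B, deposits 0.
Totals: Δreserves = +129.5B, Δdeposits = +64.5B.
Δrequired reserves = 3% × +64.5B = +1.935B.
Δexcess reserves = Δreserves − Δrequired = +129.5B − (+1.935B) = +127.565 billion.

+127.565 billion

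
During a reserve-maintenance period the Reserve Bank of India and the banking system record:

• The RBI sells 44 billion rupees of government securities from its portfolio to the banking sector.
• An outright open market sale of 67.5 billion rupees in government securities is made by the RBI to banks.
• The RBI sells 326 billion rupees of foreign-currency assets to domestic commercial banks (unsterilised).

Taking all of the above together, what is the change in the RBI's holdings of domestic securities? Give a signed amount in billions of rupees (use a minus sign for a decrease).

-111.5 billion

RBI balance sheet:
  Assets:      Securities −111.5B, Foreign assets −326B
  Liabilities: Bank reserves −437.5B
So the change in the RBI's holdings of domestic securities is -111.5 billion.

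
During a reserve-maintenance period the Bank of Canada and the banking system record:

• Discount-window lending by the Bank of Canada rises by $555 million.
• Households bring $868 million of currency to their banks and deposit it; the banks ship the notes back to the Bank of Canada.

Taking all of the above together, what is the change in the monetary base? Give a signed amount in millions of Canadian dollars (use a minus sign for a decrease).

Bank of Canada balance sheet:
  Assets:      Loans to banks +$555M
  Liabilities: Bank reserves +$1423M, Currency in circulation −$868M
Commercial banking system:
  Assets:      Reserves at CB +$1423M
  Liabilities: Checkable deposits +$868M, Borrowings from CB +$555M
Monetary base = currency + reserves: −$868M + (+$1423M) = +$555 million.

+$555 million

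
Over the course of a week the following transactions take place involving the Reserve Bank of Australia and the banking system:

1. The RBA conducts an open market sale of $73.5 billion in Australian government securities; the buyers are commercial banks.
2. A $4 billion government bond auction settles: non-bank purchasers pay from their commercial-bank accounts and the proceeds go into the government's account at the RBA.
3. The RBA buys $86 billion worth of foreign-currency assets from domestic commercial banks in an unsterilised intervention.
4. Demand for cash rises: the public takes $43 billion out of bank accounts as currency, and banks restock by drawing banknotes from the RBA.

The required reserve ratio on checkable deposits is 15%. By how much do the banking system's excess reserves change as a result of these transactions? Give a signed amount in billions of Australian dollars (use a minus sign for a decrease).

-$27.45 billion

OMO sale (to banks) $73.5 billion: reserves −$73.5B, deposits 0.
Government account inflow $4 billion: reserves −$4B, deposits −$4B.
FX purchase $86 billion: reserves +$86B, deposits 0.
Currency withdrawal $43 billion: reserves −$43B, deposits −$43B.
Totals: Δreserves = −$34.5B, Δdeposits = −$47B.
Δrequired reserves = 15% × −$47B = −$7.05B.
Δexcess reserves = Δreserves − Δrequired = −$34.5B − (−$7.05B) = -$27.45 billion.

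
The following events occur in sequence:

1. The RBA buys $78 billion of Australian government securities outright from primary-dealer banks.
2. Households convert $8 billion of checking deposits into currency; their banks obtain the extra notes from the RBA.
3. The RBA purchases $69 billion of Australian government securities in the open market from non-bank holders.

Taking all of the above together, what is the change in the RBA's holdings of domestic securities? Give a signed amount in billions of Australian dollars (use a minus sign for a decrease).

+$147 billion

RBA balance sheet:
  Assets:      Securities +$147B
  Liabilities: Bank reserves +$139B, Currency in circulation +$8B
So the change in the RBA's holdings of domestic securities is +$147 billion.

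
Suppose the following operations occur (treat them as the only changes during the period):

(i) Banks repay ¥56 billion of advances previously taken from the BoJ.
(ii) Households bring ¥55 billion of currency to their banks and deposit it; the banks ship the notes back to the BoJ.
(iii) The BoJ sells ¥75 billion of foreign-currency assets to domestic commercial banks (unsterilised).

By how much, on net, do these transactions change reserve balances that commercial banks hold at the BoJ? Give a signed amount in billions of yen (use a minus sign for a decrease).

-¥76 billion

BoJ balance sheet:
  Assets:      Loans to banks −¥56B, Foreign assets −¥75B
  Liabilities: Bank reserves −¥76B, Currency in circulation −¥55B
Commercial banking system:
  Assets:      Reserves at CB −¥76B, Foreign assets +¥75B
  Liabilities: Checkable deposits +¥55B, Borrowings from CB −¥56B
So the change in reserve balances that commercial banks hold at the BoJ is -¥76 billion.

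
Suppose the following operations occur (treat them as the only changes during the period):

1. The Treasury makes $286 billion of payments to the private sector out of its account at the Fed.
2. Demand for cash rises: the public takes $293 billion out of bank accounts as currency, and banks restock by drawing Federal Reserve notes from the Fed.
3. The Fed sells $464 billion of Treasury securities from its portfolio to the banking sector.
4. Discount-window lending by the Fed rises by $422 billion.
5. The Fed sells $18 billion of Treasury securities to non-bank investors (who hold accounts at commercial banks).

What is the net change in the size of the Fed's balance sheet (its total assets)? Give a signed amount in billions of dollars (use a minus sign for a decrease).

Government spending $286 billion: only the composition of liabilities changes → 0.
Currency withdrawal $293 billion: only the composition of liabilities changes → 0.
OMO sale (to banks) $464 billion: a Fed asset is shed → −$464B.
Discount-window loan $422 billion: a Fed asset is acquired → +$422B.
Asset sale (to non-banks) $18 billion: a Fed asset is shed → −$18B.
Net: 0 + 0 − 464 + 422 − 18 = -$60 billion.

-$60 billion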